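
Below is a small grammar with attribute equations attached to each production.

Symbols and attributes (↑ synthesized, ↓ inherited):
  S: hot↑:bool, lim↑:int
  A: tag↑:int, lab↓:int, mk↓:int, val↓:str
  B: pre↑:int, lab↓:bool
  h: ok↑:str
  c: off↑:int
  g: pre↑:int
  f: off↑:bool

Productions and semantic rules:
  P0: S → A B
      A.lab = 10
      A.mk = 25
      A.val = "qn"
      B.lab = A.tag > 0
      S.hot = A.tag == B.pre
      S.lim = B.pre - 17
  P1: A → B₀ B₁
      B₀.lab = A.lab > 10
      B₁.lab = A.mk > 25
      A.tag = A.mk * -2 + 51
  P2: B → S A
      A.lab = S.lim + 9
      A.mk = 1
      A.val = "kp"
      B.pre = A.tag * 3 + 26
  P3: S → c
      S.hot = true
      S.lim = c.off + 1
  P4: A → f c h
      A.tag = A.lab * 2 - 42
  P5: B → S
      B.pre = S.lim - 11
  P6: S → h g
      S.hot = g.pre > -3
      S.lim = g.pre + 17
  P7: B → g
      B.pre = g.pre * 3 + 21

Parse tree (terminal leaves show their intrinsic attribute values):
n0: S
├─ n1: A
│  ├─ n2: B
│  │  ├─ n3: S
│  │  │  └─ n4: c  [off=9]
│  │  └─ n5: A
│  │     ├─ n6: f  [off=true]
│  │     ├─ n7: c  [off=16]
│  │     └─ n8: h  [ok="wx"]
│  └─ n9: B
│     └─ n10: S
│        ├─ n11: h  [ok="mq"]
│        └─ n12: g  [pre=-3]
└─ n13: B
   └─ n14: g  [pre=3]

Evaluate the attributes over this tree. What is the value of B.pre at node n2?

14

1. n1.lab = 10  [10]
2. n1.mk = 25  [25]
3. n1.val = "qn"  ["qn"]
4. n2.lab = false  [A.lab > 10]
5. n4.off = 9  [terminal]
6. n3.hot = true  [true]
7. n3.lim = 10  [c.off + 1]
8. n5.lab = 19  [S.lim + 9]
9. n5.mk = 1  [1]
10. n5.val = "kp"  ["kp"]
11. n6.off = true  [terminal]
12. n7.off = 16  [terminal]
13. n8.ok = "wx"  [terminal]
14. n5.tag = -4  [A.lab * 2 - 42]
15. n2.pre = 14  [A.tag * 3 + 26]
16. n9.lab = false  [A.mk > 25]
17. n11.ok = "mq"  [terminal]
18. n12.pre = -3  [terminal]
19. n10.hot = false  [g.pre > -3]
20. n10.lim = 14  [g.pre + 17]
21. n9.pre = 3  [S.lim - 11]
22. n1.tag = 1  [A.mk * -2 + 51]
23. n13.lab = true  [A.tag > 0]
24. n14.pre = 3  [terminal]
25. n13.pre = 30  [g.pre * 3 + 21]
26. n0.hot = false  [A.tag == B.pre]
27. n0.lim = 13  [B.pre - 17]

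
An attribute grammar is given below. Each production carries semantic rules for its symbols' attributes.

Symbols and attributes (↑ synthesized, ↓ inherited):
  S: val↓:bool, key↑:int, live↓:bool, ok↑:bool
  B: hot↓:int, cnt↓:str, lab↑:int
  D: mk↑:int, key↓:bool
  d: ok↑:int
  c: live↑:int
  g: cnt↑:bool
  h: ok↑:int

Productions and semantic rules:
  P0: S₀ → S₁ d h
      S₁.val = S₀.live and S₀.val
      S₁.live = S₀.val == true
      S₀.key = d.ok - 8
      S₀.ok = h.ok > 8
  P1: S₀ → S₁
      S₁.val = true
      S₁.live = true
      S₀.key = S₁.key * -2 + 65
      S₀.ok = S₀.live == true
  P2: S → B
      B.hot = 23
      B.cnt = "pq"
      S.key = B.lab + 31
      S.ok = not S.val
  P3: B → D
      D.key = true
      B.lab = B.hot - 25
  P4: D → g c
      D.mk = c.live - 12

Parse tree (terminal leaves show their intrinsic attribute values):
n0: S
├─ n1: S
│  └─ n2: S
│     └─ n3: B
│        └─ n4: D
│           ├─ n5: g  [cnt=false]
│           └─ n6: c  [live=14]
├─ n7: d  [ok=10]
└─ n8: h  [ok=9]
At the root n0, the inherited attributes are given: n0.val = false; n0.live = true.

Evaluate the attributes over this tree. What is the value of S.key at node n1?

1. n0.val = false  [given at root]
2. n0.live = true  [given at root]
3. n1.val = false  [S₀.live and S₀.val]
4. n1.live = false  [S₀.val == true]
5. n2.val = true  [true]
6. n2.live = true  [true]
7. n3.hot = 23  [23]
8. n3.cnt = "pq"  ["pq"]
9. n4.key = true  [true]
10. n5.cnt = false  [terminal]
11. n6.live = 14  [terminal]
12. n4.mk = 2  [c.live - 12]
13. n3.lab = -2  [B.hot - 25]
14. n2.key = 29  [B.lab + 31]
15. n2.ok = false  [not S.val]
16. n1.key = 7  [S₁.key * -2 + 65]
17. n1.ok = false  [S₀.live == true]
18. n7.ok = 10  [terminal]
19. n8.ok = 9  [terminal]
20. n0.key = 2  [d.ok - 8]
21. n0.ok = true  [h.ok > 8]

7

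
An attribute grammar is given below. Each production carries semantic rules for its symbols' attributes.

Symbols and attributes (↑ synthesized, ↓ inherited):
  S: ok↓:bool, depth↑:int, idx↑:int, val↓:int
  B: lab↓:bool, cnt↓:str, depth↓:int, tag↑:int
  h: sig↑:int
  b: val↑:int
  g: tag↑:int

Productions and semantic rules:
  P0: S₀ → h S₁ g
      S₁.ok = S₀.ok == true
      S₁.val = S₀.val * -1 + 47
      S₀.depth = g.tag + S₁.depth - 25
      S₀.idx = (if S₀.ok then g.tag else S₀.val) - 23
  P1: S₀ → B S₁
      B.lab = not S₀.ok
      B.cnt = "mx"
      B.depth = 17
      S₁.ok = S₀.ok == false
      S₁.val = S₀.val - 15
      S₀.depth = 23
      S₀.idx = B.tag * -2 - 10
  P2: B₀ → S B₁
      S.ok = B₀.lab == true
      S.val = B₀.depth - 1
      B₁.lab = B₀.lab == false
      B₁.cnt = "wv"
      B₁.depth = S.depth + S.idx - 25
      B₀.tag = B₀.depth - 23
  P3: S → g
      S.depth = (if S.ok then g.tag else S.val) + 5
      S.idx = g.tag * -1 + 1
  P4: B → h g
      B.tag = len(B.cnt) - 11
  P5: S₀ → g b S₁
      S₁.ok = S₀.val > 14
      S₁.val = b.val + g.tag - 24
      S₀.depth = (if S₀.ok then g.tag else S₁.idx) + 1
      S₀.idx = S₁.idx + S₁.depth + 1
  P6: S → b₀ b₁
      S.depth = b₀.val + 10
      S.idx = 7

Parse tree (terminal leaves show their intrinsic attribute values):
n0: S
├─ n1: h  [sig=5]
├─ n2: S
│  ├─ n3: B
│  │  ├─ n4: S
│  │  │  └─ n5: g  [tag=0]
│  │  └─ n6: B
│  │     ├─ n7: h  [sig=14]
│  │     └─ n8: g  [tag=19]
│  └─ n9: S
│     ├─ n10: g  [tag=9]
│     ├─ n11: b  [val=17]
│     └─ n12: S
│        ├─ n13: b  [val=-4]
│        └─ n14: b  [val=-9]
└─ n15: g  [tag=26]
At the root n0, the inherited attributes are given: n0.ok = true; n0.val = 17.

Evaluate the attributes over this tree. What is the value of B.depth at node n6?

-3

1. n0.ok = true  [given at root]
2. n0.val = 17  [given at root]
3. n1.sig = 5  [terminal]
4. n2.ok = true  [S₀.ok == true]
5. n2.val = 30  [S₀.val * -1 + 47]
6. n3.lab = false  [not S₀.ok]
7. n3.cnt = "mx"  ["mx"]
8. n3.depth = 17  [17]
9. n4.ok = false  [B₀.lab == true]
10. n4.val = 16  [B₀.depth - 1]
11. n5.tag = 0  [terminal]
12. n4.depth = 21  [(if S.ok then g.tag else S.val) + 5]
13. n4.idx = 1  [g.tag * -1 + 1]
14. n6.lab = true  [B₀.lab == false]
15. n6.cnt = "wv"  ["wv"]
16. n6.depth = -3  [S.depth + S.idx - 25]
17. n7.sig = 14  [terminal]
18. n8.tag = 19  [terminal]
19. n6.tag = -9  [len(B.cnt) - 11]
20. n3.tag = -6  [B₀.depth - 23]
21. n9.ok = false  [S₀.ok == false]
22. n9.val = 15  [S₀.val - 15]
23. n10.tag = 9  [terminal]
24. n11.val = 17  [terminal]
25. n12.ok = true  [S₀.val > 14]
26. n12.val = 2  [b.val + g.tag - 24]
27. n13.val = -4  [terminal]
28. n14.val = -9  [terminal]
29. n12.depth = 6  [b₀.val + 10]
30. n12.idx = 7  [7]
31. n9.depth = 8  [(if S₀.ok then g.tag else S₁.idx) + 1]
32. n9.idx = 14  [S₁.idx + S₁.depth + 1]
33. n2.depth = 23  [23]
34. n2.idx = 2  [B.tag * -2 - 10]
35. n15.tag = 26  [terminal]
36. n0.depth = 24  [g.tag + S₁.depth - 25]
37. n0.idx = 3  [(if S₀.ok then g.tag else S₀.val) - 23]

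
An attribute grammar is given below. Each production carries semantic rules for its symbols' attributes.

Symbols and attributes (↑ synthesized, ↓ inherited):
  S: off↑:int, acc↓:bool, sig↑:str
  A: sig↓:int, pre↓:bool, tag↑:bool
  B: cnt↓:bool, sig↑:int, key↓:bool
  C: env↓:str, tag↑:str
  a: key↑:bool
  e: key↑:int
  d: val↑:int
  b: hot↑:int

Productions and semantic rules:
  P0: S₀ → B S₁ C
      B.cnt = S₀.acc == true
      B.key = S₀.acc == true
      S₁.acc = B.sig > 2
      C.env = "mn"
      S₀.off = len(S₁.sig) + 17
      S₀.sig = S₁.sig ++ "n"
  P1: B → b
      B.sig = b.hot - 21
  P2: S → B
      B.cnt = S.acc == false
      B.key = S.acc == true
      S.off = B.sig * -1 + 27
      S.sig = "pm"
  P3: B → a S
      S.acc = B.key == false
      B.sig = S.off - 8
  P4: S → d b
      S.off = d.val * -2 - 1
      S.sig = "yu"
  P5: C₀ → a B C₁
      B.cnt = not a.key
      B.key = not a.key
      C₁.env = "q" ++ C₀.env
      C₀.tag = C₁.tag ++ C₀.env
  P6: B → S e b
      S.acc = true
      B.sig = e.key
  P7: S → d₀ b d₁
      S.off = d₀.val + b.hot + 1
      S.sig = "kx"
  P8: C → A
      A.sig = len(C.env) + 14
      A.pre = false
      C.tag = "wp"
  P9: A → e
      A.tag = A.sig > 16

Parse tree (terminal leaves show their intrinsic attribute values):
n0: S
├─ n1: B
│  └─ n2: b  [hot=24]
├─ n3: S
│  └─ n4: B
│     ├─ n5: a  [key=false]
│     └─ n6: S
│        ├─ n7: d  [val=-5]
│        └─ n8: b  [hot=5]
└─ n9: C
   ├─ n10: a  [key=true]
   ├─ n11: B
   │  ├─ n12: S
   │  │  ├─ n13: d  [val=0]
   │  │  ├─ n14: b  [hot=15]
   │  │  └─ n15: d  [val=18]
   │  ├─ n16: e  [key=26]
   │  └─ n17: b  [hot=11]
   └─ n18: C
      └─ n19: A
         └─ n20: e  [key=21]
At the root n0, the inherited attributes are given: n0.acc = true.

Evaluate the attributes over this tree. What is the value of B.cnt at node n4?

false

1. n0.acc = true  [given at root]
2. n1.cnt = true  [S₀.acc == true]
3. n1.key = true  [S₀.acc == true]
4. n2.hot = 24  [terminal]
5. n1.sig = 3  [b.hot - 21]
6. n3.acc = true  [B.sig > 2]
7. n4.cnt = false  [S.acc == false]
8. n4.key = true  [S.acc == true]
9. n5.key = false  [terminal]
10. n6.acc = false  [B.key == false]
11. n7.val = -5  [terminal]
12. n8.hot = 5  [terminal]
13. n6.off = 9  [d.val * -2 - 1]
14. n6.sig = "yu"  ["yu"]
15. n4.sig = 1  [S.off - 8]
16. n3.off = 26  [B.sig * -1 + 27]
17. n3.sig = "pm"  ["pm"]
18. n9.env = "mn"  ["mn"]
19. n10.key = true  [terminal]
20. n11.cnt = false  [not a.key]
21. n11.key = false  [not a.key]
22. n12.acc = true  [true]
23. n13.val = 0  [terminal]
24. n14.hot = 15  [terminal]
25. n15.val = 18  [terminal]
26. n12.off = 16  [d₀.val + b.hot + 1]
27. n12.sig = "kx"  ["kx"]
28. n16.key = 26  [terminal]
29. n17.hot = 11  [terminal]
30. n11.sig = 26  [e.key]
31. n18.env = "qmn"  ["q" ++ C₀.env]
32. n19.sig = 17  [len(C.env) + 14]
33. n19.pre = false  [false]
34. n20.key = 21  [terminal]
35. n19.tag = true  [A.sig > 16]
36. n18.tag = "wp"  ["wp"]
37. n9.tag = "wpmn"  [C₁.tag ++ C₀.env]
38. n0.off = 19  [len(S₁.sig) + 17]
39. n0.sig = "pmn"  [S₁.sig ++ "n"]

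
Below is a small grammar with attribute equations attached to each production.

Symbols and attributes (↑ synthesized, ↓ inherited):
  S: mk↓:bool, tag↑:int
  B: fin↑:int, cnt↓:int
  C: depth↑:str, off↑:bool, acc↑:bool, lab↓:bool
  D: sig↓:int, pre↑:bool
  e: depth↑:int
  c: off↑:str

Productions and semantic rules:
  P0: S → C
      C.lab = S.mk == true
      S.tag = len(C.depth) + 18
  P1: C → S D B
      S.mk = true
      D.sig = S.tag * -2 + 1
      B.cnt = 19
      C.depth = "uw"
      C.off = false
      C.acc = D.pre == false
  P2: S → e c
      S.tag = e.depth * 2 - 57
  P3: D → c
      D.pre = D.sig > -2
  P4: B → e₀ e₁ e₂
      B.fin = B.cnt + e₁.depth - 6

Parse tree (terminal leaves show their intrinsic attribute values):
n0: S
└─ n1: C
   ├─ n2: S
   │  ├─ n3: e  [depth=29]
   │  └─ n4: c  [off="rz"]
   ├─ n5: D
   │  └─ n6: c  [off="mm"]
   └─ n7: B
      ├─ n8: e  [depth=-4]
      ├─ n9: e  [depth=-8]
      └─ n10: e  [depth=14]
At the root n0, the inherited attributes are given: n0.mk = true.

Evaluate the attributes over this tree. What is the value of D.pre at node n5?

1. n0.mk = true  [given at root]
2. n1.lab = true  [S.mk == true]
3. n2.mk = true  [true]
4. n3.depth = 29  [terminal]
5. n4.off = "rz"  [terminal]
6. n2.tag = 1  [e.depth * 2 - 57]
7. n5.sig = -1  [S.tag * -2 + 1]
8. n6.off = "mm"  [terminal]
9. n5.pre = true  [D.sig > -2]
10. n7.cnt = 19  [19]
11. n8.depth = -4  [terminal]
12. n9.depth = -8  [terminal]
13. n10.depth = 14  [terminal]
14. n7.fin = 5  [B.cnt + e₁.depth - 6]
15. n1.depth = "uw"  ["uw"]
16. n1.off = false  [false]
17. n1.acc = false  [D.pre == false]
18. n0.tag = 20  [len(C.depth) + 18]

true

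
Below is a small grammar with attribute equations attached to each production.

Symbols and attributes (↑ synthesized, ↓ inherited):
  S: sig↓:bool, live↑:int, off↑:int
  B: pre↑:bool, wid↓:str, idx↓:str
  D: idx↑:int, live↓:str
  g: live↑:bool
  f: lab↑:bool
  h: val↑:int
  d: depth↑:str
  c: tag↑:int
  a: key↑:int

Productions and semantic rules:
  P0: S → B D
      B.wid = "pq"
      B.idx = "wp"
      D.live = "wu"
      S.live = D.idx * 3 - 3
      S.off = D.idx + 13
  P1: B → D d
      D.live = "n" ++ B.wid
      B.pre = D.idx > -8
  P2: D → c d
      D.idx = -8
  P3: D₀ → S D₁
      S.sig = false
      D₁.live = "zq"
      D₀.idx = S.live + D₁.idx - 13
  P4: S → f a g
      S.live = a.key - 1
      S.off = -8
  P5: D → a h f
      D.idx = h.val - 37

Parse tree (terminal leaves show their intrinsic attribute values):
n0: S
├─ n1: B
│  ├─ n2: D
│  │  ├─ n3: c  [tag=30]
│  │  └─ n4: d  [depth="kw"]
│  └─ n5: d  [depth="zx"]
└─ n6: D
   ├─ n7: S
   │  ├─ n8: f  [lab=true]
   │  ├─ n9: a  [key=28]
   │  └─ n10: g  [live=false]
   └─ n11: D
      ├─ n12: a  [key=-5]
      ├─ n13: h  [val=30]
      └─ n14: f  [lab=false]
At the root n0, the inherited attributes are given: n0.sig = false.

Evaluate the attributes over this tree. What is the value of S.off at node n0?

1. n0.sig = false  [given at root]
2. n1.wid = "pq"  ["pq"]
3. n1.idx = "wp"  ["wp"]
4. n2.live = "npq"  ["n" ++ B.wid]
5. n3.tag = 30  [terminal]
6. n4.depth = "kw"  [terminal]
7. n2.idx = -8  [-8]
8. n5.depth = "zx"  [terminal]
9. n1.pre = false  [D.idx > -8]
10. n6.live = "wu"  ["wu"]
11. n7.sig = false  [false]
12. n8.lab = true  [terminal]
13. n9.key = 28  [terminal]
14. n10.live = false  [terminal]
15. n7.live = 27  [a.key - 1]
16. n7.off = -8  [-8]
17. n11.live = "zq"  ["zq"]
18. n12.key = -5  [terminal]
19. n13.val = 30  [terminal]
20. n14.lab = false  [terminal]
21. n11.idx = -7  [h.val - 37]
22. n6.idx = 7  [S.live + D₁.idx - 13]
23. n0.live = 18  [D.idx * 3 - 3]
24. n0.off = 20  [D.idx + 13]

20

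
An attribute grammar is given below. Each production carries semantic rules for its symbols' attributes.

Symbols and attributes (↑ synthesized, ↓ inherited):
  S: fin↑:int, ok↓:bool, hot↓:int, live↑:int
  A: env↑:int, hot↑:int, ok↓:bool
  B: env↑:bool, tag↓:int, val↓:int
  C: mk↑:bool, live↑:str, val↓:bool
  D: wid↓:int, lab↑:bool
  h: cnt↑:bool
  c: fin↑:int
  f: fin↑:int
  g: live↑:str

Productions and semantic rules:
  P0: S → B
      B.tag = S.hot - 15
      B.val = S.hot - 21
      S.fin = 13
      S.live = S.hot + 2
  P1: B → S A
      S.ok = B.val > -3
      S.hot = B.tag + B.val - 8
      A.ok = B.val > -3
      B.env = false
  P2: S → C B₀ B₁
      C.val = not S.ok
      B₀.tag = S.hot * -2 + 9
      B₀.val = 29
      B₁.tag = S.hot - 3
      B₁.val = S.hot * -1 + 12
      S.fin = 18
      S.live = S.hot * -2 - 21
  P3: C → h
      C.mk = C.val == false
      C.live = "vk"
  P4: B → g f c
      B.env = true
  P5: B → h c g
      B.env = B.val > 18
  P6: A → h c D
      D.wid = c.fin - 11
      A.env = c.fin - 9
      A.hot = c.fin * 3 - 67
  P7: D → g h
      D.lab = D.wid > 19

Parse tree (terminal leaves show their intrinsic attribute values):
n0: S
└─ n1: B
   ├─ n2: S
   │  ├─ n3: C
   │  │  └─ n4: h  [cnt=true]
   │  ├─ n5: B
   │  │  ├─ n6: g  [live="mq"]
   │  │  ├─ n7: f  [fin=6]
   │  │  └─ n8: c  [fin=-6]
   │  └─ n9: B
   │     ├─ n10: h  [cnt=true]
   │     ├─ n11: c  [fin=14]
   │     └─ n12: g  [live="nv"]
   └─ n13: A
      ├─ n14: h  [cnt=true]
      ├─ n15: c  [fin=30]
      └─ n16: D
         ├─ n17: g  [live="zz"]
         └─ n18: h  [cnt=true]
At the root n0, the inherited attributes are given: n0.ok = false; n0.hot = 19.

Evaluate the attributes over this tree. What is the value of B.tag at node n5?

1. n0.ok = false  [given at root]
2. n0.hot = 19  [given at root]
3. n1.tag = 4  [S.hot - 15]
4. n1.val = -2  [S.hot - 21]
5. n2.ok = true  [B.val > -3]
6. n2.hot = -6  [B.tag + B.val - 8]
7. n3.val = false  [not S.ok]
8. n4.cnt = true  [terminal]
9. n3.mk = true  [C.val == false]
10. n3.live = "vk"  ["vk"]
11. n5.tag = 21  [S.hot * -2 + 9]
12. n5.val = 29  [29]
13. n6.live = "mq"  [terminal]
14. n7.fin = 6  [terminal]
15. n8.fin = -6  [terminal]
16. n5.env = true  [true]
17. n9.tag = -9  [S.hot - 3]
18. n9.val = 18  [S.hot * -1 + 12]
19. n10.cnt = true  [terminal]
20. n11.fin = 14  [terminal]
21. n12.live = "nv"  [terminal]
22. n9.env = false  [B.val > 18]
23. n2.fin = 18  [18]
24. n2.live = -9  [S.hot * -2 - 21]
25. n13.ok = true  [B.val > -3]
26. n14.cnt = true  [terminal]
27. n15.fin = 30  [terminal]
28. n16.wid = 19  [c.fin - 11]
29. n17.live = "zz"  [terminal]
30. n18.cnt = true  [terminal]
31. n16.lab = false  [D.wid > 19]
32. n13.env = 21  [c.fin - 9]
33. n13.hot = 23  [c.fin * 3 - 67]
34. n1.env = false  [false]
35. n0.fin = 13  [13]
36. n0.live = 21  [S.hot + 2]

21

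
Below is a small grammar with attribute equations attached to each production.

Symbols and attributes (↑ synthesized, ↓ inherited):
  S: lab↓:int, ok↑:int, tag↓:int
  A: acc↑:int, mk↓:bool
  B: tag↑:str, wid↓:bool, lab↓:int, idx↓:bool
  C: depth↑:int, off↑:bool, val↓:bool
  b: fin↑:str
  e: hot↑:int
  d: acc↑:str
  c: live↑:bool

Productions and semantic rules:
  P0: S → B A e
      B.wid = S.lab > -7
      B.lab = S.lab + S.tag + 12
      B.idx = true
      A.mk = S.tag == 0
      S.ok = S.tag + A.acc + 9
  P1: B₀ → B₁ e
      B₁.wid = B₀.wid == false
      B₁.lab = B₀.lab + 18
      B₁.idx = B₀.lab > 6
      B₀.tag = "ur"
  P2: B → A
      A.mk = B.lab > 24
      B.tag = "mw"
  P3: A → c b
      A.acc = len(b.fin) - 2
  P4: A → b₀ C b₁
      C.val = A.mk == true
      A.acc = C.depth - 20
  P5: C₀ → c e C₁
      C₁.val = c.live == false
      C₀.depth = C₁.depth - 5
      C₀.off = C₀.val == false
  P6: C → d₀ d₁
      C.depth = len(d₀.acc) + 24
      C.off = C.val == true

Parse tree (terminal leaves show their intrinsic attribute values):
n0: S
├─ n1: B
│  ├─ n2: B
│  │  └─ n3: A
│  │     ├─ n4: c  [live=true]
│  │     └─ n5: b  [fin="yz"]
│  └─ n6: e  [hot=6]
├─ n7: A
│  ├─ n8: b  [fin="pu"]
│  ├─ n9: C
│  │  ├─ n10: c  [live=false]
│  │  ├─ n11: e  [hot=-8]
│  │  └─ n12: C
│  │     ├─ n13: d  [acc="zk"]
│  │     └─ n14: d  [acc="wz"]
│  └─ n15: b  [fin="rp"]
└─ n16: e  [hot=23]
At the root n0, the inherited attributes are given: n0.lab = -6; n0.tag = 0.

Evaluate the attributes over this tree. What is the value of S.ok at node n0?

1. n0.lab = -6  [given at root]
2. n0.tag = 0  [given at root]
3. n1.wid = true  [S.lab > -7]
4. n1.lab = 6  [S.lab + S.tag + 12]
5. n1.idx = true  [true]
6. n2.wid = false  [B₀.wid == false]
7. n2.lab = 24  [B₀.lab + 18]
8. n2.idx = false  [B₀.lab > 6]
9. n3.mk = false  [B.lab > 24]
10. n4.live = true  [terminal]
11. n5.fin = "yz"  [terminal]
12. n3.acc = 0  [len(b.fin) - 2]
13. n2.tag = "mw"  ["mw"]
14. n6.hot = 6  [terminal]
15. n1.tag = "ur"  ["ur"]
16. n7.mk = true  [S.tag == 0]
17. n8.fin = "pu"  [terminal]
18. n9.val = true  [A.mk == true]
19. n10.live = false  [terminal]
20. n11.hot = -8  [terminal]
21. n12.val = true  [c.live == false]
22. n13.acc = "zk"  [terminal]
23. n14.acc = "wz"  [terminal]
24. n12.depth = 26  [len(d₀.acc) + 24]
25. n12.off = true  [C.val == true]
26. n9.depth = 21  [C₁.depth - 5]
27. n9.off = false  [C₀.val == false]
28. n15.fin = "rp"  [terminal]
29. n7.acc = 1  [C.depth - 20]
30. n16.hot = 23  [terminal]
31. n0.ok = 10  [S.tag + A.acc + 9]

10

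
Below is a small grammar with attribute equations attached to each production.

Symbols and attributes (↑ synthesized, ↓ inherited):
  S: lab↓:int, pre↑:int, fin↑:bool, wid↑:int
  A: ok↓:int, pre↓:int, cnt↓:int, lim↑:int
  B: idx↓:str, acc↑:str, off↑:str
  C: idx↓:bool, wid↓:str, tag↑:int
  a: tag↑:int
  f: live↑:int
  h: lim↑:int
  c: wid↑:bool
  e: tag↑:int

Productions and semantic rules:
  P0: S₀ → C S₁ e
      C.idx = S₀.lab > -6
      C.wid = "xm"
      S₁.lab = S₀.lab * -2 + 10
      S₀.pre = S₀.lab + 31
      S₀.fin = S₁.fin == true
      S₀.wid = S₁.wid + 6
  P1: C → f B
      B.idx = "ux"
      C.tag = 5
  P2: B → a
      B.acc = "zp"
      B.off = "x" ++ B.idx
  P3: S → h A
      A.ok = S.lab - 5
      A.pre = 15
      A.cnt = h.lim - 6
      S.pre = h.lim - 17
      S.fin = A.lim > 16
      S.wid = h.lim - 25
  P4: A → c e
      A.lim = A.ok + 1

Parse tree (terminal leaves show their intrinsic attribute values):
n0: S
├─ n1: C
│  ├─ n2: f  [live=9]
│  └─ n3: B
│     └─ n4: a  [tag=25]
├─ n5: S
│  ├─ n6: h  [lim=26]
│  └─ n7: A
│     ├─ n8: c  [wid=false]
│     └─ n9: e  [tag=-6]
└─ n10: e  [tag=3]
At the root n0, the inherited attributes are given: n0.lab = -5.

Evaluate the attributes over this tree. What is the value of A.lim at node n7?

16

1. n0.lab = -5  [given at root]
2. n1.idx = true  [S₀.lab > -6]
3. n1.wid = "xm"  ["xm"]
4. n2.live = 9  [terminal]
5. n3.idx = "ux"  ["ux"]
6. n4.tag = 25  [terminal]
7. n3.acc = "zp"  ["zp"]
8. n3.off = "xux"  ["x" ++ B.idx]
9. n1.tag = 5  [5]
10. n5.lab = 20  [S₀.lab * -2 + 10]
11. n6.lim = 26  [terminal]
12. n7.ok = 15  [S.lab - 5]
13. n7.pre = 15  [15]
14. n7.cnt = 20  [h.lim - 6]
15. n8.wid = false  [terminal]
16. n9.tag = -6  [terminal]
17. n7.lim = 16  [A.ok + 1]
18. n5.pre = 9  [h.lim - 17]
19. n5.fin = false  [A.lim > 16]
20. n5.wid = 1  [h.lim - 25]
21. n10.tag = 3  [terminal]
22. n0.pre = 26  [S₀.lab + 31]
23. n0.fin = false  [S₁.fin == true]
24. n0.wid = 7  [S₁.wid + 6]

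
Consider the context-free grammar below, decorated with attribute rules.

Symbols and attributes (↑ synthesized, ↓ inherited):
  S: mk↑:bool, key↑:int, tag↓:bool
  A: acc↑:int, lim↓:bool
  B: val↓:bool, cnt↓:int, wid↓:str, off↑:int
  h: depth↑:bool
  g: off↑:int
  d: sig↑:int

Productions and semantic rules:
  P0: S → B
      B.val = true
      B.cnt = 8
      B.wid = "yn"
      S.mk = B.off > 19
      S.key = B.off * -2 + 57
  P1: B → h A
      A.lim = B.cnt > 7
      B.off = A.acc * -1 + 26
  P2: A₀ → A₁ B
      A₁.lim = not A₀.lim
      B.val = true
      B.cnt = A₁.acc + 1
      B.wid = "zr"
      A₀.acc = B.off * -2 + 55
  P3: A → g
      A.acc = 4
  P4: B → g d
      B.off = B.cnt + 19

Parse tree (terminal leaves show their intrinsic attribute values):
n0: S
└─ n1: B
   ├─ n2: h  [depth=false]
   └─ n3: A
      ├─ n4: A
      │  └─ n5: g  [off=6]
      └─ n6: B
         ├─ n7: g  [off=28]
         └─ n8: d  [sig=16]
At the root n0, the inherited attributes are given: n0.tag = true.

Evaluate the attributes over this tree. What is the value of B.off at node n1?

19

1. n0.tag = true  [given at root]
2. n1.val = true  [true]
3. n1.cnt = 8  [8]
4. n1.wid = "yn"  ["yn"]
5. n2.depth = false  [terminal]
6. n3.lim = true  [B.cnt > 7]
7. n4.lim = false  [not A₀.lim]
8. n5.off = 6  [terminal]
9. n4.acc = 4  [4]
10. n6.val = true  [true]
11. n6.cnt = 5  [A₁.acc + 1]
12. n6.wid = "zr"  ["zr"]
13. n7.off = 28  [terminal]
14. n8.sig = 16  [terminal]
15. n6.off = 24  [B.cnt + 19]
16. n3.acc = 7  [B.off * -2 + 55]
17. n1.off = 19  [A.acc * -1 + 26]
18. n0.mk = false  [B.off > 19]
19. n0.key = 19  [B.off * -2 + 57]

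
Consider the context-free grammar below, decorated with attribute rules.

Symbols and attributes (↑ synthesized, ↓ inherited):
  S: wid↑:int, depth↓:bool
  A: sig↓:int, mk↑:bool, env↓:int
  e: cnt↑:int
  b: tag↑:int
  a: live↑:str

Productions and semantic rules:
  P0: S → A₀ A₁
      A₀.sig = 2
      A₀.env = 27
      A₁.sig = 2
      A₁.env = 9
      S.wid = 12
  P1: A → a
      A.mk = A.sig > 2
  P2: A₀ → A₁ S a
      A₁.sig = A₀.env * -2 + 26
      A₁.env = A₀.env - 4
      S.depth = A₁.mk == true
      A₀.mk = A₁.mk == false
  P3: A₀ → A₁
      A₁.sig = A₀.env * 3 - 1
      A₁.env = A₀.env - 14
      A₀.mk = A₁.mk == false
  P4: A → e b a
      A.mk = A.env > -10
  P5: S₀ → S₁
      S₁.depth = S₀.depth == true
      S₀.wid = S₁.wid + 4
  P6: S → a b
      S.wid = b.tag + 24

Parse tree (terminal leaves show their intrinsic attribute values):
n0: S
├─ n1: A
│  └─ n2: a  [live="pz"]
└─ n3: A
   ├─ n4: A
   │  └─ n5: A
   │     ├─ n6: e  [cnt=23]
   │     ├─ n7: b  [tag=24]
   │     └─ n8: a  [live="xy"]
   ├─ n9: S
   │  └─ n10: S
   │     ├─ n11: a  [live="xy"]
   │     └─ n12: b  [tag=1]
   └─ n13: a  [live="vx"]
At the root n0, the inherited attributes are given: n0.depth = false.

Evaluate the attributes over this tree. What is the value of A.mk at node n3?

true

1. n0.depth = false  [given at root]
2. n1.sig = 2  [2]
3. n1.env = 27  [27]
4. n2.live = "pz"  [terminal]
5. n1.mk = false  [A.sig > 2]
6. n3.sig = 2  [2]
7. n3.env = 9  [9]
8. n4.sig = 8  [A₀.env * -2 + 26]
9. n4.env = 5  [A₀.env - 4]
10. n5.sig = 14  [A₀.env * 3 - 1]
11. n5.env = -9  [A₀.env - 14]
12. n6.cnt = 23  [terminal]
13. n7.tag = 24  [terminal]
14. n8.live = "xy"  [terminal]
15. n5.mk = true  [A.env > -10]
16. n4.mk = false  [A₁.mk == false]
17. n9.depth = false  [A₁.mk == true]
18. n10.depth = false  [S₀.depth == true]
19. n11.live = "xy"  [terminal]
20. n12.tag = 1  [terminal]
21. n10.wid = 25  [b.tag + 24]
22. n9.wid = 29  [S₁.wid + 4]
23. n13.live = "vx"  [terminal]
24. n3.mk = true  [A₁.mk == false]
25. n0.wid = 12  [12]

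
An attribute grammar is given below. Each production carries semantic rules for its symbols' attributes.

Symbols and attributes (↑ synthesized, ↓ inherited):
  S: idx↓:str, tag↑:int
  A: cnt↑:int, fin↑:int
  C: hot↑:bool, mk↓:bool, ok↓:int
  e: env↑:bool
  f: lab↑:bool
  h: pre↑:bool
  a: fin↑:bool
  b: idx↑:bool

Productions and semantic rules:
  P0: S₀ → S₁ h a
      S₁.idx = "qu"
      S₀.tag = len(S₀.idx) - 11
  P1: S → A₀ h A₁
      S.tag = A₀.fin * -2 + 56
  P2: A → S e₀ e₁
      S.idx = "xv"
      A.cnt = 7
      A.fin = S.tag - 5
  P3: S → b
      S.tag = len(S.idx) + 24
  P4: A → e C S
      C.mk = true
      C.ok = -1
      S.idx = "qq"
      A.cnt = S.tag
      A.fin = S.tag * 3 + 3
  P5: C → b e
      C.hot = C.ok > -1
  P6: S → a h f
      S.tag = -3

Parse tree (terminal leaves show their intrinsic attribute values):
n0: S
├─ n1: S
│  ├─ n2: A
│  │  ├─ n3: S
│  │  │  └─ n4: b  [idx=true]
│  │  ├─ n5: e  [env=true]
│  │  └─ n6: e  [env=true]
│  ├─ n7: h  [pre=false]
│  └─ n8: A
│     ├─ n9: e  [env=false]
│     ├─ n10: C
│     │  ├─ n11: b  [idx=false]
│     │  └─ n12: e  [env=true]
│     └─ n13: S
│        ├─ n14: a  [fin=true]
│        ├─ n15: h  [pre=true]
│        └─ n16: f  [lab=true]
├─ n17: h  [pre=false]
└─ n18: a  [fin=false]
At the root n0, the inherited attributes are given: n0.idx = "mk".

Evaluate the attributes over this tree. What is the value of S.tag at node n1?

14

1. n0.idx = "mk"  [given at root]
2. n1.idx = "qu"  ["qu"]
3. n3.idx = "xv"  ["xv"]
4. n4.idx = true  [terminal]
5. n3.tag = 26  [len(S.idx) + 24]
6. n5.env = true  [terminal]
7. n6.env = true  [terminal]
8. n2.cnt = 7  [7]
9. n2.fin = 21  [S.tag - 5]
10. n7.pre = false  [terminal]
11. n9.env = false  [terminal]
12. n10.mk = true  [true]
13. n10.ok = -1  [-1]
14. n11.idx = false  [terminal]
15. n12.env = true  [terminal]
16. n10.hot = false  [C.ok > -1]
17. n13.idx = "qq"  ["qq"]
18. n14.fin = true  [terminal]
19. n15.pre = true  [terminal]
20. n16.lab = true  [terminal]
21. n13.tag = -3  [-3]
22. n8.cnt = -3  [S.tag]
23. n8.fin = -6  [S.tag * 3 + 3]
24. n1.tag = 14  [A₀.fin * -2 + 56]
25. n17.pre = false  [terminal]
26. n18.fin = false  [terminal]
27. n0.tag = -9  [len(S₀.idx) - 11]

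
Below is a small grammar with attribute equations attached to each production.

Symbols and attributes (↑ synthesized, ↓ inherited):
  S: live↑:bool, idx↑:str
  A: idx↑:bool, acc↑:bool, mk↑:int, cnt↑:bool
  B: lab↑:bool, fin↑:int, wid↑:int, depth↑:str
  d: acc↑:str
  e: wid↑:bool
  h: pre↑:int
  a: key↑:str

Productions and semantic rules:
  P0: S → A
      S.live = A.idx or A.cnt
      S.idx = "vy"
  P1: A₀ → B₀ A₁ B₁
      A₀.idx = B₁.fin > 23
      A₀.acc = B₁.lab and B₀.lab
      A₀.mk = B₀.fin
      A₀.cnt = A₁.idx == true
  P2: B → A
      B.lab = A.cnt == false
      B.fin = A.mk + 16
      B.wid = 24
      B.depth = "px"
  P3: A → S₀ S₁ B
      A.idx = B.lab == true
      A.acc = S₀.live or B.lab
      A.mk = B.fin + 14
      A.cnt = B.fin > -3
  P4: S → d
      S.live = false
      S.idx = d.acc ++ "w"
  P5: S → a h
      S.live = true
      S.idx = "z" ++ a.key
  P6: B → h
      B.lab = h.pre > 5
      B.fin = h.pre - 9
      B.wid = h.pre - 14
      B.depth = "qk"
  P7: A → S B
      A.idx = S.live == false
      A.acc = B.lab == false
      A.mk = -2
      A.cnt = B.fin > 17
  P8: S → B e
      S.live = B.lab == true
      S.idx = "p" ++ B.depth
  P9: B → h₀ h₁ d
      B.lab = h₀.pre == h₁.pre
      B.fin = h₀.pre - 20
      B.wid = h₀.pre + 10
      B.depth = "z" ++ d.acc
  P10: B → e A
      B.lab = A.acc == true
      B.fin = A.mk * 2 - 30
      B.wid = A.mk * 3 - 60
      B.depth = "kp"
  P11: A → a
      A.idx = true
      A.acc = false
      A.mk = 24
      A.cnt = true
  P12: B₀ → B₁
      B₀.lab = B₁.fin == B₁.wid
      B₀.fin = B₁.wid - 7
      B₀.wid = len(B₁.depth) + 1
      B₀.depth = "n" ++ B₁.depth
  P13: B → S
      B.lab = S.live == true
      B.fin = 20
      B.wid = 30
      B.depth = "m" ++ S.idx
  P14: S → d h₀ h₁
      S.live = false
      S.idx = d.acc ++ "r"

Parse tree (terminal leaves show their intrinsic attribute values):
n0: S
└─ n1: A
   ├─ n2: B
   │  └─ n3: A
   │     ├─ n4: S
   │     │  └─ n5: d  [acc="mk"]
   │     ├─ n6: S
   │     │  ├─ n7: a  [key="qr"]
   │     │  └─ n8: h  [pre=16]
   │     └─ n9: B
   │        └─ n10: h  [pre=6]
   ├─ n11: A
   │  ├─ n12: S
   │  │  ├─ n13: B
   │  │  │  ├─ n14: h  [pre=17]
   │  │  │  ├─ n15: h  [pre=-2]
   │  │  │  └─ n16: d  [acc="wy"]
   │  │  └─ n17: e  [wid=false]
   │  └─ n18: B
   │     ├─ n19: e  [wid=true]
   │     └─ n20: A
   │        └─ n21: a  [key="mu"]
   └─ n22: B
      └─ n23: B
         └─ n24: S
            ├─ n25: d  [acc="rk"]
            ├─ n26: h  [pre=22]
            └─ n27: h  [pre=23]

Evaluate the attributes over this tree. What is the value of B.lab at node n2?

true

1. n5.acc = "mk"  [terminal]
2. n4.live = false  [false]
3. n4.idx = "mkw"  [d.acc ++ "w"]
4. n7.key = "qr"  [terminal]
5. n8.pre = 16  [terminal]
6. n6.live = true  [true]
7. n6.idx = "zqr"  ["z" ++ a.key]
8. n10.pre = 6  [terminal]
9. n9.lab = true  [h.pre > 5]
10. n9.fin = -3  [h.pre - 9]
11. n9.wid = -8  [h.pre - 14]
12. n9.depth = "qk"  ["qk"]
13. n3.idx = true  [B.lab == true]
14. n3.acc = true  [S₀.live or B.lab]
15. n3.mk = 11  [B.fin + 14]
16. n3.cnt = false  [B.fin > -3]
17. n2.lab = true  [A.cnt == false]
18. n2.fin = 27  [A.mk + 16]
19. n2.wid = 24  [24]
20. n2.depth = "px"  ["px"]
21. n14.pre = 17  [terminal]
22. n15.pre = -2  [terminal]
23. n16.acc = "wy"  [terminal]
24. n13.lab = false  [h₀.pre == h₁.pre]
25. n13.fin = -3  [h₀.pre - 20]
26. n13.wid = 27  [h₀.pre + 10]
27. n13.depth = "zwy"  ["z" ++ d.acc]
28. n17.wid = false  [terminal]
29. n12.live = false  [B.lab == true]
30. n12.idx = "pzwy"  ["p" ++ B.depth]
31. n19.wid = true  [terminal]
32. n21.key = "mu"  [terminal]
33. n20.idx = true  [true]
34. n20.acc = false  [false]
35. n20.mk = 24  [24]
36. n20.cnt = true  [true]
37. n18.lab = false  [A.acc == true]
38. n18.fin = 18  [A.mk * 2 - 30]
39. n18.wid = 12  [A.mk * 3 - 60]
40. n18.depth = "kp"  ["kp"]
41. n11.idx = true  [S.live == false]
42. n11.acc = true  [B.lab == false]
43. n11.mk = -2  [-2]
44. n11.cnt = true  [B.fin > 17]
45. n25.acc = "rk"  [terminal]
46. n26.pre = 22  [terminal]
47. n27.pre = 23  [terminal]
48. n24.live = false  [false]
49. n24.idx = "rkr"  [d.acc ++ "r"]
50. n23.lab = false  [S.live == true]
51. n23.fin = 20  [20]
52. n23.wid = 30  [30]
53. n23.depth = "mrkr"  ["m" ++ S.idx]
54. n22.lab = false  [B₁.fin == B₁.wid]
55. n22.fin = 23  [B₁.wid - 7]
56. n22.wid = 5  [len(B₁.depth) + 1]
57. n22.depth = "nmrkr"  ["n" ++ B₁.depth]
58. n1.idx = false  [B₁.fin > 23]
59. n1.acc = false  [B₁.lab and B₀.lab]
60. n1.mk = 27  [B₀.fin]
61. n1.cnt = true  [A₁.idx == true]
62. n0.live = true  [A.idx or A.cnt]
63. n0.idx = "vy"  ["vy"]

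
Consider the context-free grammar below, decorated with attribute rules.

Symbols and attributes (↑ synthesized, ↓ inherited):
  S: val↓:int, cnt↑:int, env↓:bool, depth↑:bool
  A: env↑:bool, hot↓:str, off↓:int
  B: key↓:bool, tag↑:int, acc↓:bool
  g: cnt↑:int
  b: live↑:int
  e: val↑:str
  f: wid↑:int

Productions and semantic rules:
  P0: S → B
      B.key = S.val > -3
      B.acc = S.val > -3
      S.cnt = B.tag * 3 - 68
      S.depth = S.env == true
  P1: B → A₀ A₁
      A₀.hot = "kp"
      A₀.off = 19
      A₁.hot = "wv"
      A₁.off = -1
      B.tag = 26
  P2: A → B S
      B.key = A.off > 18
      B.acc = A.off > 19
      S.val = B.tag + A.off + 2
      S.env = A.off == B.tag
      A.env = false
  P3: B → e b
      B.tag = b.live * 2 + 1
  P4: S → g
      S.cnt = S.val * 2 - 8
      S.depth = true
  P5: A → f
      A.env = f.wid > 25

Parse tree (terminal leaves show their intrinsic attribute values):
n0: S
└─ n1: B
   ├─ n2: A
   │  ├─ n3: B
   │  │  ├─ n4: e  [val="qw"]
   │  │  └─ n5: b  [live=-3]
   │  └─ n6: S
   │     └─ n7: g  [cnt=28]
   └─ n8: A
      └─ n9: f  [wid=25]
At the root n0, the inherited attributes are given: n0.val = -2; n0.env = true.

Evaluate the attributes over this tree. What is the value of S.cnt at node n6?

1. n0.val = -2  [given at root]
2. n0.env = true  [given at root]
3. n1.key = true  [S.val > -3]
4. n1.acc = true  [S.val > -3]
5. n2.hot = "kp"  ["kp"]
6. n2.off = 19  [19]
7. n3.key = true  [A.off > 18]
8. n3.acc = false  [A.off > 19]
9. n4.val = "qw"  [terminal]
10. n5.live = -3  [terminal]
11. n3.tag = -5  [b.live * 2 + 1]
12. n6.val = 16  [B.tag + A.off + 2]
13. n6.env = false  [A.off == B.tag]
14. n7.cnt = 28  [terminal]
15. n6.cnt = 24  [S.val * 2 - 8]
16. n6.depth = true  [true]
17. n2.env = false  [false]
18. n8.hot = "wv"  ["wv"]
19. n8.off = -1  [-1]
20. n9.wid = 25  [terminal]
21. n8.env = false  [f.wid > 25]
22. n1.tag = 26  [26]
23. n0.cnt = 10  [B.tag * 3 - 68]
24. n0.depth = true  [S.env == true]

24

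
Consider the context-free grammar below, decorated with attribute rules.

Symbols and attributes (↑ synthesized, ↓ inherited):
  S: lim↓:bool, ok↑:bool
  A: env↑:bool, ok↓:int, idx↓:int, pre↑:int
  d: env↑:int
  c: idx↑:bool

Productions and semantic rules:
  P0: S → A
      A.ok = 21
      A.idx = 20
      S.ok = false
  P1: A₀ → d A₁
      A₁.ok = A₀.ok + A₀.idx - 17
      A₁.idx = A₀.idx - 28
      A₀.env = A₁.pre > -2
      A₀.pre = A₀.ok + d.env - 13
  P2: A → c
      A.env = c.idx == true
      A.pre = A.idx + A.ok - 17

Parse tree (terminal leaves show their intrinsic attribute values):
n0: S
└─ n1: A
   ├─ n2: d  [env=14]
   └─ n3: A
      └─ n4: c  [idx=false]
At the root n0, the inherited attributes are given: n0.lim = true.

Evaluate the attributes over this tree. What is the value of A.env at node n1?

1. n0.lim = true  [given at root]
2. n1.ok = 21  [21]
3. n1.idx = 20  [20]
4. n2.env = 14  [terminal]
5. n3.ok = 24  [A₀.ok + A₀.idx - 17]
6. n3.idx = -8  [A₀.idx - 28]
7. n4.idx = false  [terminal]
8. n3.env = false  [c.idx == true]
9. n3.pre = -1  [A.idx + A.ok - 17]
10. n1.env = true  [A₁.pre > -2]
11. n1.pre = 22  [A₀.ok + d.env - 13]
12. n0.ok = false  [false]

true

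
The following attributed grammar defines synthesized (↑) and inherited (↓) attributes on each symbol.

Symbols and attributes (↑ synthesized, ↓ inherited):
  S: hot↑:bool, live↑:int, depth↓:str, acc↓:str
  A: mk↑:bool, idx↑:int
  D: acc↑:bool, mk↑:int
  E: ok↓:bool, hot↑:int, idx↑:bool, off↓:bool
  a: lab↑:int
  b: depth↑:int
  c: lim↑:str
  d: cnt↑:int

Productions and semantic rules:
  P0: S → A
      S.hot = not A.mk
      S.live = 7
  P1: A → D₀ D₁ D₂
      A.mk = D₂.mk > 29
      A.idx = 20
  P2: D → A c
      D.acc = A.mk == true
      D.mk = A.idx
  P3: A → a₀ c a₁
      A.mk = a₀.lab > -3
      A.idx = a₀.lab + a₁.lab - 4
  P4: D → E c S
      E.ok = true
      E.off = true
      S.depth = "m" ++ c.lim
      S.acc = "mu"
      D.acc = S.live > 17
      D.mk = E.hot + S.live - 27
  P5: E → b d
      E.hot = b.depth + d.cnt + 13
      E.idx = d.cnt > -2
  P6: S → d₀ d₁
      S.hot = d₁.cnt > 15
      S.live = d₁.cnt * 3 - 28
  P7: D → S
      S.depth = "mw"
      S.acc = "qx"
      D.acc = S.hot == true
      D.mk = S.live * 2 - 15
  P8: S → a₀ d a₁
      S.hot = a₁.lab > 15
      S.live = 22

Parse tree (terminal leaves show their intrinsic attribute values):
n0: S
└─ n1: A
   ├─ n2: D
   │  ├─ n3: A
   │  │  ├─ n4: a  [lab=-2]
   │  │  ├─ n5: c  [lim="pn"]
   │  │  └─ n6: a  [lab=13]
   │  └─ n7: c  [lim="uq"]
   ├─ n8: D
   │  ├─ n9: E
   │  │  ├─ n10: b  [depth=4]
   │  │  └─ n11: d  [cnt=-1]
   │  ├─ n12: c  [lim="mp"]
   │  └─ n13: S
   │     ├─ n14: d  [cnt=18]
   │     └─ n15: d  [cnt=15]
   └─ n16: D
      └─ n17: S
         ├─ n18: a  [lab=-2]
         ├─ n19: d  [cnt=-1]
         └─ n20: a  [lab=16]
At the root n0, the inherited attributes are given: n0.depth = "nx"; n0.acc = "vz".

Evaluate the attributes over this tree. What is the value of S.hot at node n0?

true

1. n0.depth = "nx"  [given at root]
2. n0.acc = "vz"  [given at root]
3. n4.lab = -2  [terminal]
4. n5.lim = "pn"  [terminal]
5. n6.lab = 13  [terminal]
6. n3.mk = true  [a₀.lab > -3]
7. n3.idx = 7  [a₀.lab + a₁.lab - 4]
8. n7.lim = "uq"  [terminal]
9. n2.acc = true  [A.mk == true]
10. n2.mk = 7  [A.idx]
11. n9.ok = true  [true]
12. n9.off = true  [true]
13. n10.depth = 4  [terminal]
14. n11.cnt = -1  [terminal]
15. n9.hot = 16  [b.depth + d.cnt + 13]
16. n9.idx = true  [d.cnt > -2]
17. n12.lim = "mp"  [terminal]
18. n13.depth = "mmp"  ["m" ++ c.lim]
19. n13.acc = "mu"  ["mu"]
20. n14.cnt = 18  [terminal]
21. n15.cnt = 15  [terminal]
22. n13.hot = false  [d₁.cnt > 15]
23. n13.live = 17  [d₁.cnt * 3 - 28]
24. n8.acc = false  [S.live > 17]
25. n8.mk = 6  [E.hot + S.live - 27]
26. n17.depth = "mw"  ["mw"]
27. n17.acc = "qx"  ["qx"]
28. n18.lab = -2  [terminal]
29. n19.cnt = -1  [terminal]
30. n20.lab = 16  [terminal]
31. n17.hot = true  [a₁.lab > 15]
32. n17.live = 22  [22]
33. n16.acc = true  [S.hot == true]
34. n16.mk = 29  [S.live * 2 - 15]
35. n1.mk = false  [D₂.mk > 29]
36. n1.idx = 20  [20]
37. n0.hot = true  [not A.mk]
38. n0.live = 7  [7]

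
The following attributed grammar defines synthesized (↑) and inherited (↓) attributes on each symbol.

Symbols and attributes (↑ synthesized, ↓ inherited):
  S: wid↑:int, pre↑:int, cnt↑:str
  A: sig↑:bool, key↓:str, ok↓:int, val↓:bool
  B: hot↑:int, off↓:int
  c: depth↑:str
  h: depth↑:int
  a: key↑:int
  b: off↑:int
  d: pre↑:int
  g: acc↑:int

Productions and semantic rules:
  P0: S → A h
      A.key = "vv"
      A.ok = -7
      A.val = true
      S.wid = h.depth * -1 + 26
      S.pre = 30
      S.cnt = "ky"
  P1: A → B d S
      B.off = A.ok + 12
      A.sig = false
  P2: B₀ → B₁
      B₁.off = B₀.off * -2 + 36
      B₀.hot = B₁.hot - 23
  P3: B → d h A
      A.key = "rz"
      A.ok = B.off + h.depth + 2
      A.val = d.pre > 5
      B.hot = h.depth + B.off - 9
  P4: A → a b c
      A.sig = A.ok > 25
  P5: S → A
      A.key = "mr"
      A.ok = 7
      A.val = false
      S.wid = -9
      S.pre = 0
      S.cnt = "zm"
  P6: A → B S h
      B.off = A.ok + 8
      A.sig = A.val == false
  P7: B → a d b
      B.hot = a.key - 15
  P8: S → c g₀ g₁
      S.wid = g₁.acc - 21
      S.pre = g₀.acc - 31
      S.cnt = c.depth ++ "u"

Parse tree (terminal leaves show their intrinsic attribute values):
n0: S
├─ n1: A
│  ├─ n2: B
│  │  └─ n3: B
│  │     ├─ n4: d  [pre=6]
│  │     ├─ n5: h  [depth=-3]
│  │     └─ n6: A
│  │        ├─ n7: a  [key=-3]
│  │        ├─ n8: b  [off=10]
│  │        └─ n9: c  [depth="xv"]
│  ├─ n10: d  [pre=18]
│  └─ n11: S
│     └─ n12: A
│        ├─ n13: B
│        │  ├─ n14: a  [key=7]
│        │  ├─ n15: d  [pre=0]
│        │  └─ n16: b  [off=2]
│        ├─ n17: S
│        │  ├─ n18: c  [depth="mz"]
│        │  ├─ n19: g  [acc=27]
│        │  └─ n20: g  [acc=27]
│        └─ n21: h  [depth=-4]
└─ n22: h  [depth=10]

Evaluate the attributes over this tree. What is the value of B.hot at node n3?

14

1. n1.key = "vv"  ["vv"]
2. n1.ok = -7  [-7]
3. n1.val = true  [true]
4. n2.off = 5  [A.ok + 12]
5. n3.off = 26  [B₀.off * -2 + 36]
6. n4.pre = 6  [terminal]
7. n5.depth = -3  [terminal]
8. n6.key = "rz"  ["rz"]
9. n6.ok = 25  [B.off + h.depth + 2]
10. n6.val = true  [d.pre > 5]
11. n7.key = -3  [terminal]
12. n8.off = 10  [terminal]
13. n9.depth = "xv"  [terminal]
14. n6.sig = false  [A.ok > 25]
15. n3.hot = 14  [h.depth + B.off - 9]
16. n2.hot = -9  [B₁.hot - 23]
17. n10.pre = 18  [terminal]
18. n12.key = "mr"  ["mr"]
19. n12.ok = 7  [7]
20. n12.val = false  [false]
21. n13.off = 15  [A.ok + 8]
22. n14.key = 7  [terminal]
23. n15.pre = 0  [terminal]
24. n16.off = 2  [terminal]
25. n13.hot = -8  [a.key - 15]
26. n18.depth = "mz"  [terminal]
27. n19.acc = 27  [terminal]
28. n20.acc = 27  [terminal]
29. n17.wid = 6  [g₁.acc - 21]
30. n17.pre = -4  [g₀.acc - 31]
31. n17.cnt = "mzu"  [c.depth ++ "u"]
32. n21.depth = -4  [terminal]
33. n12.sig = true  [A.val == false]
34. n11.wid = -9  [-9]
35. n11.pre = 0  [0]
36. n11.cnt = "zm"  ["zm"]
37. n1.sig = false  [false]
38. n22.depth = 10  [terminal]
39. n0.wid = 16  [h.depth * -1 + 26]
40. n0.pre = 30  [30]
41. n0.cnt = "ky"  ["ky"]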